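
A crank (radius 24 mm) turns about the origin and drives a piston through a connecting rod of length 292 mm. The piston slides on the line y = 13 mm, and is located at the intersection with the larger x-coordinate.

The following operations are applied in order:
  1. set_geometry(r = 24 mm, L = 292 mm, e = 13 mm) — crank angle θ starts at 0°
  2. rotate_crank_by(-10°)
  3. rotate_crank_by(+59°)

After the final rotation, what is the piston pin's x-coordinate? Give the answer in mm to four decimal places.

307.7006

set_geometry: r = 24 mm, L = 292 mm, e = 13 mm; θ ← 0°
rotate_crank_by(-10°): θ ← 0° -10° = -10°
rotate_crank_by(+59°): θ ← -10° +59° = 49°
crank pin P = (r cos θ, r sin θ) = (15.745417, 18.113030)
h = r sin θ − e = 18.113030 − 13 = 5.113030
x = r cos θ + √(L² − h²) = 15.745417 + √(85264.0 − 26.1431) = 15.745417 + 291.955231 = 307.700648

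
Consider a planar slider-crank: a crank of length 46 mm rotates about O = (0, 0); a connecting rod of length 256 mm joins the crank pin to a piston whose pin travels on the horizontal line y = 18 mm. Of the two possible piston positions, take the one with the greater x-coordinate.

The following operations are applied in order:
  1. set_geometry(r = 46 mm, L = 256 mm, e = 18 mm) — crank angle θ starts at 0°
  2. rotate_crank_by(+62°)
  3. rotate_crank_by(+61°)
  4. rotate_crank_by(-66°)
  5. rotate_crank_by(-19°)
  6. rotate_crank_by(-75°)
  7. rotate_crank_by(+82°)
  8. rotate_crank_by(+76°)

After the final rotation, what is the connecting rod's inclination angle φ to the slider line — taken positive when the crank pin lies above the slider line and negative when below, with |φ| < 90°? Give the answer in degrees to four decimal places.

set_geometry: r = 46 mm, L = 256 mm, e = 18 mm; θ ← 0°
rotate_crank_by(+62°): θ ← 0° +62° = 62°
rotate_crank_by(+61°): θ ← 62° +61° = 123°
rotate_crank_by(-66°): θ ← 123° -66° = 57°
rotate_crank_by(-19°): θ ← 57° -19° = 38°
rotate_crank_by(-75°): θ ← 38° -75° = -37°
rotate_crank_by(+82°): θ ← -37° +82° = 45°
rotate_crank_by(+76°): θ ← 45° +76° = 121°
crank pin P = (r cos θ, r sin θ) = (-23.691751, 39.429696)
h = r sin θ − e = 39.429696 − 18 = 21.429696
sin φ = h / L = 21.429696 / 256 = 0.08370975
φ = arcsin(0.08370975) = 4.801835°

4.8018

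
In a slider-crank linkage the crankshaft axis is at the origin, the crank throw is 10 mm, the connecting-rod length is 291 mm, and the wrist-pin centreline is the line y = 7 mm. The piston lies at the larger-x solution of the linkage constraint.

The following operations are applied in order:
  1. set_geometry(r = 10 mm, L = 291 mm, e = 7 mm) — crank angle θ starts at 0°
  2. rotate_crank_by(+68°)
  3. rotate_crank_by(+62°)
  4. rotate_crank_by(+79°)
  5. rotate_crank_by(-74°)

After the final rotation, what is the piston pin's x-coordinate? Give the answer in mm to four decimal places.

283.9289

set_geometry: r = 10 mm, L = 291 mm, e = 7 mm; θ ← 0°
rotate_crank_by(+68°): θ ← 0° +68° = 68°
rotate_crank_by(+62°): θ ← 68° +62° = 130°
rotate_crank_by(+79°): θ ← 130° +79° = 209°
rotate_crank_by(-74°): θ ← 209° -74° = 135°
crank pin P = (r cos θ, r sin θ) = (-7.071068, 7.071068)
h = r sin θ − e = 7.071068 − 7 = 0.071068
x = r cos θ + √(L² − h²) = -7.071068 + √(84681.0 − 0.0051) = -7.071068 + 290.999991 = 283.928924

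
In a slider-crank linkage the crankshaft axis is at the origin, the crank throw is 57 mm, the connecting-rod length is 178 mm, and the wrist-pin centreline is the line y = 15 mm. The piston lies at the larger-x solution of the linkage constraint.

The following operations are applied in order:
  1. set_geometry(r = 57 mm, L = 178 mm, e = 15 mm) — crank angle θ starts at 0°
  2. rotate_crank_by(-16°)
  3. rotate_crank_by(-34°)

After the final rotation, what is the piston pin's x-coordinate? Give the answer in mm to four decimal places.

204.6939

set_geometry: r = 57 mm, L = 178 mm, e = 15 mm; θ ← 0°
rotate_crank_by(-16°): θ ← 0° -16° = -16°
rotate_crank_by(-34°): θ ← -16° -34° = -50°
crank pin P = (r cos θ, r sin θ) = (36.638894, -43.664533)
h = r sin θ − e = -43.664533 − 15 = -58.664533
x = r cos θ + √(L² − h²) = 36.638894 + √(31684.0 − 3441.5275) = 36.638894 + 168.054969 = 204.693863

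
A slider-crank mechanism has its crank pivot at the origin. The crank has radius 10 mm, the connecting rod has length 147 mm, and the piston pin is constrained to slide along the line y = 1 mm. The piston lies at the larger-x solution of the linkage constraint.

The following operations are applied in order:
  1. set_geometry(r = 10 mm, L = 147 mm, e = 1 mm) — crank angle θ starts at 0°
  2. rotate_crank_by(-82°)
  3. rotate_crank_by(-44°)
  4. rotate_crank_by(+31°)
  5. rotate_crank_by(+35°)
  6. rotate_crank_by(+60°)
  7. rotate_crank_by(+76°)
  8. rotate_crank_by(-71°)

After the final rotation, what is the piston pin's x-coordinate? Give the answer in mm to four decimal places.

set_geometry: r = 10 mm, L = 147 mm, e = 1 mm; θ ← 0°
rotate_crank_by(-82°): θ ← 0° -82° = -82°
rotate_crank_by(-44°): θ ← -82° -44° = -126°
rotate_crank_by(+31°): θ ← -126° +31° = -95°
rotate_crank_by(+35°): θ ← -95° +35° = -60°
rotate_crank_by(+60°): θ ← -60° +60° = 0°
rotate_crank_by(+76°): θ ← 0° +76° = 76°
rotate_crank_by(-71°): θ ← 76° -71° = 5°
crank pin P = (r cos θ, r sin θ) = (9.961947, 0.871557)
h = r sin θ − e = 0.871557 − 1 = -0.128443
x = r cos θ + √(L² − h²) = 9.961947 + √(21609.0 − 0.0165) = 9.961947 + 146.999944 = 156.961891

156.9619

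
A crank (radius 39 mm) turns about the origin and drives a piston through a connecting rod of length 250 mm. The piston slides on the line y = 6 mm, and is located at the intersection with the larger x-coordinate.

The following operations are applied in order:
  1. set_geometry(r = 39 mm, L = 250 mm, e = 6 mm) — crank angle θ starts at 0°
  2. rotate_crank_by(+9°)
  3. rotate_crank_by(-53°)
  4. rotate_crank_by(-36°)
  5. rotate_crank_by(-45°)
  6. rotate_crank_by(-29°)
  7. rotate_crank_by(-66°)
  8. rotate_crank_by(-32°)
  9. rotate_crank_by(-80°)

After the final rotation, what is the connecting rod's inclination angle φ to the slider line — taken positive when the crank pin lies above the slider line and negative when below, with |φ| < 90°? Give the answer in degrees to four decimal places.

set_geometry: r = 39 mm, L = 250 mm, e = 6 mm; θ ← 0°
rotate_crank_by(+9°): θ ← 0° +9° = 9°
rotate_crank_by(-53°): θ ← 9° -53° = -44°
rotate_crank_by(-36°): θ ← -44° -36° = -80°
rotate_crank_by(-45°): θ ← -80° -45° = -125°
rotate_crank_by(-29°): θ ← -125° -29° = -154°
rotate_crank_by(-66°): θ ← -154° -66° = -220°
rotate_crank_by(-32°): θ ← -220° -32° = -252°
rotate_crank_by(-80°): θ ← -252° -80° = -332°
crank pin P = (r cos θ, r sin θ) = (34.434956, 18.309391)
h = r sin θ − e = 18.309391 − 6 = 12.309391
sin φ = h / L = 12.309391 / 250 = 0.04923756
φ = arcsin(0.04923756) = 2.822246°

2.8222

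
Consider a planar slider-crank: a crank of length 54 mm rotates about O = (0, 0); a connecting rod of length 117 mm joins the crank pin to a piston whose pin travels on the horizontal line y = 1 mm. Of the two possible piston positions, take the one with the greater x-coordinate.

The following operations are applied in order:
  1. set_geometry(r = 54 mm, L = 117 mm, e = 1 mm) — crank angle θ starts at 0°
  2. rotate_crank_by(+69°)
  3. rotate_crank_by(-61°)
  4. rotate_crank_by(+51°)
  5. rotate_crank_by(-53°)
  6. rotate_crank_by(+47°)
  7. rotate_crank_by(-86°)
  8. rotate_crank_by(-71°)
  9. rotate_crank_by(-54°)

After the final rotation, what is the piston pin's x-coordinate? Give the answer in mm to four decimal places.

64.9901

set_geometry: r = 54 mm, L = 117 mm, e = 1 mm; θ ← 0°
rotate_crank_by(+69°): θ ← 0° +69° = 69°
rotate_crank_by(-61°): θ ← 69° -61° = 8°
rotate_crank_by(+51°): θ ← 8° +51° = 59°
rotate_crank_by(-53°): θ ← 59° -53° = 6°
rotate_crank_by(+47°): θ ← 6° +47° = 53°
rotate_crank_by(-86°): θ ← 53° -86° = -33°
rotate_crank_by(-71°): θ ← -33° -71° = -104°
rotate_crank_by(-54°): θ ← -104° -54° = -158°
crank pin P = (r cos θ, r sin θ) = (-50.067928, -20.228756)
h = r sin θ − e = -20.228756 − 1 = -21.228756
x = r cos θ + √(L² − h²) = -50.067928 + √(13689.0 − 450.6601) = -50.067928 + 115.057985 = 64.990057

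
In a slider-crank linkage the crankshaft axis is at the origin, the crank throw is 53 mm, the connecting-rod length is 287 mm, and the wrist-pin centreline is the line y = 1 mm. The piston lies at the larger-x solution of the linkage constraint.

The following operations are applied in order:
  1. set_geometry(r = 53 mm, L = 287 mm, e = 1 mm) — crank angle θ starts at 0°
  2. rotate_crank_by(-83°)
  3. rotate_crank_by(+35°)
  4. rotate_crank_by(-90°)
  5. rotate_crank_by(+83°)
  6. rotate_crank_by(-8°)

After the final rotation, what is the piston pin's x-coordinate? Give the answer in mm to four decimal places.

set_geometry: r = 53 mm, L = 287 mm, e = 1 mm; θ ← 0°
rotate_crank_by(-83°): θ ← 0° -83° = -83°
rotate_crank_by(+35°): θ ← -83° +35° = -48°
rotate_crank_by(-90°): θ ← -48° -90° = -138°
rotate_crank_by(+83°): θ ← -138° +83° = -55°
rotate_crank_by(-8°): θ ← -55° -8° = -63°
crank pin P = (r cos θ, r sin θ) = (24.061496, -47.223346)
h = r sin θ − e = -47.223346 − 1 = -48.223346
x = r cos θ + √(L² − h²) = 24.061496 + √(82369.0 − 2325.4911) = 24.061496 + 282.919616 = 306.981112

306.9811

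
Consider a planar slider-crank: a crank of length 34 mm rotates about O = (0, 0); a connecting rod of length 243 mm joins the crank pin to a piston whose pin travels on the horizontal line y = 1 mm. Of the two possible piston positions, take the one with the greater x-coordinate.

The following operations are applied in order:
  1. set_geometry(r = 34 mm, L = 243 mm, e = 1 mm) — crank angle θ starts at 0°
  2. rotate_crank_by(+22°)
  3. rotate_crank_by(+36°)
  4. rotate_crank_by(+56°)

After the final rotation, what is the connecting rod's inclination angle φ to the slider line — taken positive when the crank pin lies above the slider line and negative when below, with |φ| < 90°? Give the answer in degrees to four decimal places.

7.1060

set_geometry: r = 34 mm, L = 243 mm, e = 1 mm; θ ← 0°
rotate_crank_by(+22°): θ ← 0° +22° = 22°
rotate_crank_by(+36°): θ ← 22° +36° = 58°
rotate_crank_by(+56°): θ ← 58° +56° = 114°
crank pin P = (r cos θ, r sin θ) = (-13.829046, 31.060546)
h = r sin θ − e = 31.060546 − 1 = 30.060546
sin φ = h / L = 30.060546 / 243 = 0.12370595
φ = arcsin(0.12370595) = 7.106032°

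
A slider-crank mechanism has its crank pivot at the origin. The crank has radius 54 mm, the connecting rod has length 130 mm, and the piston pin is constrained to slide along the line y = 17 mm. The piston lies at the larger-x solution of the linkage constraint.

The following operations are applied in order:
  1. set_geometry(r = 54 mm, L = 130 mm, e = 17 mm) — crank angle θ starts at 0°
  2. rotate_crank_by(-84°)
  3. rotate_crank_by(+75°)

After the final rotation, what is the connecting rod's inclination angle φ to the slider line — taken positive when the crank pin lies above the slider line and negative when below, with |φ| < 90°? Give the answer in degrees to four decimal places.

-11.2885

set_geometry: r = 54 mm, L = 130 mm, e = 17 mm; θ ← 0°
rotate_crank_by(-84°): θ ← 0° -84° = -84°
rotate_crank_by(+75°): θ ← -84° +75° = -9°
crank pin P = (r cos θ, r sin θ) = (53.335170, -8.447461)
h = r sin θ − e = -8.447461 − 17 = -25.447461
sin φ = h / L = -25.447461 / 130 = -0.19574970
φ = arcsin(-0.19574970) = -11.288522°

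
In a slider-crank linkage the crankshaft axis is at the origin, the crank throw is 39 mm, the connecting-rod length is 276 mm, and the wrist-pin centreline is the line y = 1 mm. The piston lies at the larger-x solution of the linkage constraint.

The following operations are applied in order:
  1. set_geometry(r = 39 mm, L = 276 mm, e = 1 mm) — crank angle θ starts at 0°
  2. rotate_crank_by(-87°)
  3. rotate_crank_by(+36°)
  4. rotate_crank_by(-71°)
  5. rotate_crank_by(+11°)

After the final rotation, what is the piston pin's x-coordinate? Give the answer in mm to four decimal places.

259.4766

set_geometry: r = 39 mm, L = 276 mm, e = 1 mm; θ ← 0°
rotate_crank_by(-87°): θ ← 0° -87° = -87°
rotate_crank_by(+36°): θ ← -87° +36° = -51°
rotate_crank_by(-71°): θ ← -51° -71° = -122°
rotate_crank_by(+11°): θ ← -122° +11° = -111°
crank pin P = (r cos θ, r sin θ) = (-13.976350, -36.409637)
h = r sin θ − e = -36.409637 − 1 = -37.409637
x = r cos θ + √(L² − h²) = -13.976350 + √(76176.0 − 1399.4809) = -13.976350 + 273.452956 = 259.476606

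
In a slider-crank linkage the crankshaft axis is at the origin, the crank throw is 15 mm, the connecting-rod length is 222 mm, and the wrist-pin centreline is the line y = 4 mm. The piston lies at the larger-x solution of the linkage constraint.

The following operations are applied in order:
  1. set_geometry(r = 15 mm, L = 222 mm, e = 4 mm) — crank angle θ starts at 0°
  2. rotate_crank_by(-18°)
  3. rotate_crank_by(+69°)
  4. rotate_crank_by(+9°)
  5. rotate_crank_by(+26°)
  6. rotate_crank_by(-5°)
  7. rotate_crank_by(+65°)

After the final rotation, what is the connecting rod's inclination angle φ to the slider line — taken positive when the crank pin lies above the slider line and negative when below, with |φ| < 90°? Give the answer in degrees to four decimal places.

1.1325

set_geometry: r = 15 mm, L = 222 mm, e = 4 mm; θ ← 0°
rotate_crank_by(-18°): θ ← 0° -18° = -18°
rotate_crank_by(+69°): θ ← -18° +69° = 51°
rotate_crank_by(+9°): θ ← 51° +9° = 60°
rotate_crank_by(+26°): θ ← 60° +26° = 86°
rotate_crank_by(-5°): θ ← 86° -5° = 81°
rotate_crank_by(+65°): θ ← 81° +65° = 146°
crank pin P = (r cos θ, r sin θ) = (-12.435564, 8.387894)
h = r sin θ − e = 8.387894 − 4 = 4.387894
sin φ = h / L = 4.387894 / 222 = 0.01976529
φ = arcsin(0.01976529) = 1.132541°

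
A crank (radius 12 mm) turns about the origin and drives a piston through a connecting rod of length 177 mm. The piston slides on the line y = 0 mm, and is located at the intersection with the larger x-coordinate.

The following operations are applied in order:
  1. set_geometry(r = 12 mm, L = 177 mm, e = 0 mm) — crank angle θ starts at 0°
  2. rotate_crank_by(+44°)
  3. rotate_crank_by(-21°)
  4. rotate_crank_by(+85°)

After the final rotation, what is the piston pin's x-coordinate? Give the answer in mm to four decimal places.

set_geometry: r = 12 mm, L = 177 mm, e = 0 mm; θ ← 0°
rotate_crank_by(+44°): θ ← 0° +44° = 44°
rotate_crank_by(-21°): θ ← 44° -21° = 23°
rotate_crank_by(+85°): θ ← 23° +85° = 108°
crank pin P = (r cos θ, r sin θ) = (-3.708204, 11.412678)
h = r sin θ − e = 11.412678 − 0 = 11.412678
x = r cos θ + √(L² − h²) = -3.708204 + √(31329.0 − 130.2492) = -3.708204 + 176.631681 = 172.923477

172.9235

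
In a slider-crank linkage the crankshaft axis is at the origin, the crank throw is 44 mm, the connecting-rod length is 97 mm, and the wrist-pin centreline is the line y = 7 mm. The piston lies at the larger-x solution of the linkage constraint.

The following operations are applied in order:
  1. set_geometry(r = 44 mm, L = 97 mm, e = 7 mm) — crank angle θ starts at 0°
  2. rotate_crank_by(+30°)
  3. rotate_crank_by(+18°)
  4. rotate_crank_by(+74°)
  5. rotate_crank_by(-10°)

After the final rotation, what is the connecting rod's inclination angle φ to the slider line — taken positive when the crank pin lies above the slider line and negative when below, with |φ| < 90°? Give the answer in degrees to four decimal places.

set_geometry: r = 44 mm, L = 97 mm, e = 7 mm; θ ← 0°
rotate_crank_by(+30°): θ ← 0° +30° = 30°
rotate_crank_by(+18°): θ ← 30° +18° = 48°
rotate_crank_by(+74°): θ ← 48° +74° = 122°
rotate_crank_by(-10°): θ ← 122° -10° = 112°
crank pin P = (r cos θ, r sin θ) = (-16.482690, 40.796090)
h = r sin θ − e = 40.796090 − 7 = 33.796090
sin φ = h / L = 33.796090 / 97 = 0.34841329
φ = arcsin(0.34841329) = 20.390296°

20.3903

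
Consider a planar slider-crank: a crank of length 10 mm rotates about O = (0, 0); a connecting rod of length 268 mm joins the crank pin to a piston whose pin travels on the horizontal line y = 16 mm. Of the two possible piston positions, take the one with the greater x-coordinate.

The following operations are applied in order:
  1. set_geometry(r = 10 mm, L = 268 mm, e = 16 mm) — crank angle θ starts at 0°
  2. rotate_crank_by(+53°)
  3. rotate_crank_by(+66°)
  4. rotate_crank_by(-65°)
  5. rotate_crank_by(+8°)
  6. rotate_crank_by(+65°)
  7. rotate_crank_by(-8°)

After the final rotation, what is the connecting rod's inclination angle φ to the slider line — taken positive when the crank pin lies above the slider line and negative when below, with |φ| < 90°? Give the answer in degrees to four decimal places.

set_geometry: r = 10 mm, L = 268 mm, e = 16 mm; θ ← 0°
rotate_crank_by(+53°): θ ← 0° +53° = 53°
rotate_crank_by(+66°): θ ← 53° +66° = 119°
rotate_crank_by(-65°): θ ← 119° -65° = 54°
rotate_crank_by(+8°): θ ← 54° +8° = 62°
rotate_crank_by(+65°): θ ← 62° +65° = 127°
rotate_crank_by(-8°): θ ← 127° -8° = 119°
crank pin P = (r cos θ, r sin θ) = (-4.848096, 8.746197)
h = r sin θ − e = 8.746197 − 16 = -7.253803
sin φ = h / L = -7.253803 / 268 = -0.02706643
φ = arcsin(-0.02706643) = -1.550982°

-1.5510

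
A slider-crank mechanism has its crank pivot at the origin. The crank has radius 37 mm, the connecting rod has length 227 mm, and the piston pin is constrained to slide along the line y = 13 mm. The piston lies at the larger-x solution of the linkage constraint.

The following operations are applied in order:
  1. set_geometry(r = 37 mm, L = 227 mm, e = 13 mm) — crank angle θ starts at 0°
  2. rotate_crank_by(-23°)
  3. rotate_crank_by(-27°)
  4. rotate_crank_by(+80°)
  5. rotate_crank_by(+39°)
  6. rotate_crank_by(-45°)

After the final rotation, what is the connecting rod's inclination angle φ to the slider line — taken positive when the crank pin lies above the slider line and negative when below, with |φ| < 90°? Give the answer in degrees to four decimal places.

0.5172

set_geometry: r = 37 mm, L = 227 mm, e = 13 mm; θ ← 0°
rotate_crank_by(-23°): θ ← 0° -23° = -23°
rotate_crank_by(-27°): θ ← -23° -27° = -50°
rotate_crank_by(+80°): θ ← -50° +80° = 30°
rotate_crank_by(+39°): θ ← 30° +39° = 69°
rotate_crank_by(-45°): θ ← 69° -45° = 24°
crank pin P = (r cos θ, r sin θ) = (33.801182, 15.049256)
h = r sin θ − e = 15.049256 − 13 = 2.049256
sin φ = h / L = 2.049256 / 227 = 0.00902756
φ = arcsin(0.00902756) = 0.517248°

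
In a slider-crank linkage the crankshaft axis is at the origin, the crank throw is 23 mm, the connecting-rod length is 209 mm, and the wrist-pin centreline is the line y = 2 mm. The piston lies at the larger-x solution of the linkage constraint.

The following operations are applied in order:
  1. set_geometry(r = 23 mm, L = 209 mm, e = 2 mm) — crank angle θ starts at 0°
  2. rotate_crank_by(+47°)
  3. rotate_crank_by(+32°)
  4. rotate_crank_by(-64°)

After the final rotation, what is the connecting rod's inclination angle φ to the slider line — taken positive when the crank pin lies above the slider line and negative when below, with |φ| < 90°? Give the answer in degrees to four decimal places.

set_geometry: r = 23 mm, L = 209 mm, e = 2 mm; θ ← 0°
rotate_crank_by(+47°): θ ← 0° +47° = 47°
rotate_crank_by(+32°): θ ← 47° +32° = 79°
rotate_crank_by(-64°): θ ← 79° -64° = 15°
crank pin P = (r cos θ, r sin θ) = (22.216294, 5.952838)
h = r sin θ − e = 5.952838 − 2 = 3.952838
sin φ = h / L = 3.952838 / 209 = 0.01891310
φ = arcsin(0.01891310) = 1.083705°

1.0837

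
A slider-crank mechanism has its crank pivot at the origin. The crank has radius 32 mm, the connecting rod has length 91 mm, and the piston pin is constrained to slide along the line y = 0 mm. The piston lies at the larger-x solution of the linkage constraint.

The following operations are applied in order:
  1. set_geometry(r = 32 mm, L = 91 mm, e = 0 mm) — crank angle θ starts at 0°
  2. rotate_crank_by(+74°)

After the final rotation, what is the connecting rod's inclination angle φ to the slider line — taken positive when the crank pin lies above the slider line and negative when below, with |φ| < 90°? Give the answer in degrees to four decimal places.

19.7567

set_geometry: r = 32 mm, L = 91 mm, e = 0 mm; θ ← 0°
rotate_crank_by(+74°): θ ← 0° +74° = 74°
crank pin P = (r cos θ, r sin θ) = (8.820395, 30.760374)
h = r sin θ − e = 30.760374 − 0 = 30.760374
sin φ = h / L = 30.760374 / 91 = 0.33802609
φ = arcsin(0.33802609) = 19.756658°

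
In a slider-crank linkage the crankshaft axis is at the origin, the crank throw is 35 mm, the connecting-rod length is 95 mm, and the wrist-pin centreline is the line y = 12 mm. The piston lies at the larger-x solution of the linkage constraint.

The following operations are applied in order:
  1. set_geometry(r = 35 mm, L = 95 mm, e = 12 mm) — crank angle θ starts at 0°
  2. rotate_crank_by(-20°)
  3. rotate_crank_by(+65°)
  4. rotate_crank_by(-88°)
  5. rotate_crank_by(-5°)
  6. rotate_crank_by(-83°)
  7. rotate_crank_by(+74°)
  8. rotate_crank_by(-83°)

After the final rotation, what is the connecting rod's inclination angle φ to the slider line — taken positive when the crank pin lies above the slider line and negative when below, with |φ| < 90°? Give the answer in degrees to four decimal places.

-21.2927

set_geometry: r = 35 mm, L = 95 mm, e = 12 mm; θ ← 0°
rotate_crank_by(-20°): θ ← 0° -20° = -20°
rotate_crank_by(+65°): θ ← -20° +65° = 45°
rotate_crank_by(-88°): θ ← 45° -88° = -43°
rotate_crank_by(-5°): θ ← -43° -5° = -48°
rotate_crank_by(-83°): θ ← -48° -83° = -131°
rotate_crank_by(+74°): θ ← -131° +74° = -57°
rotate_crank_by(-83°): θ ← -57° -83° = -140°
crank pin P = (r cos θ, r sin θ) = (-26.811556, -22.497566)
h = r sin θ − e = -22.497566 − 12 = -34.497566
sin φ = h / L = -34.497566 / 95 = -0.36313228
φ = arcsin(-0.36313228) = -21.292685°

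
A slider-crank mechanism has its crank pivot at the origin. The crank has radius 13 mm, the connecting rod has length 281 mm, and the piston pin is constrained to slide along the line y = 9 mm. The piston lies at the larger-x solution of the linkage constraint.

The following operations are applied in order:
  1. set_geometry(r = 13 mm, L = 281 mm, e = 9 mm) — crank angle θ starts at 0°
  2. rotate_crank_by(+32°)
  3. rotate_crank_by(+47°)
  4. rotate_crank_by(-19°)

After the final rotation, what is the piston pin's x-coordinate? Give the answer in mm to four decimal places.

287.4909

set_geometry: r = 13 mm, L = 281 mm, e = 9 mm; θ ← 0°
rotate_crank_by(+32°): θ ← 0° +32° = 32°
rotate_crank_by(+47°): θ ← 32° +47° = 79°
rotate_crank_by(-19°): θ ← 79° -19° = 60°
crank pin P = (r cos θ, r sin θ) = (6.500000, 11.258330)
h = r sin θ − e = 11.258330 − 9 = 2.258330
x = r cos θ + √(L² − h²) = 6.500000 + √(78961.0 − 5.1001) = 6.500000 + 280.990925 = 287.490925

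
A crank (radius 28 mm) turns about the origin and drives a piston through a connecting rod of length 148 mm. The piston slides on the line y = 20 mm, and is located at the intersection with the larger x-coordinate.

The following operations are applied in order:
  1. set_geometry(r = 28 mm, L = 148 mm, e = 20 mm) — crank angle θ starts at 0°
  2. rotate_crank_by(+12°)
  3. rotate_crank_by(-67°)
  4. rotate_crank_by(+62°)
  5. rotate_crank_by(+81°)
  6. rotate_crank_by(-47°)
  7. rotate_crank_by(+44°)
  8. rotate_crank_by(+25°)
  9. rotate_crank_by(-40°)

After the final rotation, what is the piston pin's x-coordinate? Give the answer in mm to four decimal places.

set_geometry: r = 28 mm, L = 148 mm, e = 20 mm; θ ← 0°
rotate_crank_by(+12°): θ ← 0° +12° = 12°
rotate_crank_by(-67°): θ ← 12° -67° = -55°
rotate_crank_by(+62°): θ ← -55° +62° = 7°
rotate_crank_by(+81°): θ ← 7° +81° = 88°
rotate_crank_by(-47°): θ ← 88° -47° = 41°
rotate_crank_by(+44°): θ ← 41° +44° = 85°
rotate_crank_by(+25°): θ ← 85° +25° = 110°
rotate_crank_by(-40°): θ ← 110° -40° = 70°
crank pin P = (r cos θ, r sin θ) = (9.576564, 26.311393)
h = r sin θ − e = 26.311393 − 20 = 6.311393
x = r cos θ + √(L² − h²) = 9.576564 + √(21904.0 − 39.8337) = 9.576564 + 147.865365 = 157.441930

157.4419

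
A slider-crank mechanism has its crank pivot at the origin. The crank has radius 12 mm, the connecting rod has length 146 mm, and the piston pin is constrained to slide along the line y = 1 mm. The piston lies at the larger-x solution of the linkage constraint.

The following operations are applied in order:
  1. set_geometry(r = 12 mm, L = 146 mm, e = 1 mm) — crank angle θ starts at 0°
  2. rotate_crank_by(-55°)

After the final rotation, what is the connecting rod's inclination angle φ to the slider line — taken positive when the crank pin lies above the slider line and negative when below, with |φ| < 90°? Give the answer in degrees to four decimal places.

set_geometry: r = 12 mm, L = 146 mm, e = 1 mm; θ ← 0°
rotate_crank_by(-55°): θ ← 0° -55° = -55°
crank pin P = (r cos θ, r sin θ) = (6.882917, -9.829825)
h = r sin θ − e = -9.829825 − 1 = -10.829825
sin φ = h / L = -10.829825 / 146 = -0.07417688
φ = arcsin(-0.07417688) = -4.253929°

-4.2539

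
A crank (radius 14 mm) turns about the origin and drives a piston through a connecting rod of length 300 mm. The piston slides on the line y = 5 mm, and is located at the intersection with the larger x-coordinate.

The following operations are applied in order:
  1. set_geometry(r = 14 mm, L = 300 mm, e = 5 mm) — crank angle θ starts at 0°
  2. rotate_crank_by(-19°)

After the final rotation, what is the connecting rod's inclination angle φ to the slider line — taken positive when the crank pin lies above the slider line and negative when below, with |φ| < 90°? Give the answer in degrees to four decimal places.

-1.8257

set_geometry: r = 14 mm, L = 300 mm, e = 5 mm; θ ← 0°
rotate_crank_by(-19°): θ ← 0° -19° = -19°
crank pin P = (r cos θ, r sin θ) = (13.237260, -4.557954)
h = r sin θ − e = -4.557954 − 5 = -9.557954
sin φ = h / L = -9.557954 / 300 = -0.03185985
φ = arcsin(-0.03185985) = -1.825744°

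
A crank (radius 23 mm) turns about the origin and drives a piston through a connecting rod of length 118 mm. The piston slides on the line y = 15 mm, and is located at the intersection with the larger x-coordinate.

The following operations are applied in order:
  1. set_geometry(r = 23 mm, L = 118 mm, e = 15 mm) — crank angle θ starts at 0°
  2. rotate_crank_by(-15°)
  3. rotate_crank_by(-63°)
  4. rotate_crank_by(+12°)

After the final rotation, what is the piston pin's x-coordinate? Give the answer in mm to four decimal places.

121.7256

set_geometry: r = 23 mm, L = 118 mm, e = 15 mm; θ ← 0°
rotate_crank_by(-15°): θ ← 0° -15° = -15°
rotate_crank_by(-63°): θ ← -15° -63° = -78°
rotate_crank_by(+12°): θ ← -78° +12° = -66°
crank pin P = (r cos θ, r sin θ) = (9.354943, -21.011546)
h = r sin θ − e = -21.011546 − 15 = -36.011546
x = r cos θ + √(L² − h²) = 9.354943 + √(13924.0 − 1296.8314) = 9.354943 + 112.370675 = 121.725618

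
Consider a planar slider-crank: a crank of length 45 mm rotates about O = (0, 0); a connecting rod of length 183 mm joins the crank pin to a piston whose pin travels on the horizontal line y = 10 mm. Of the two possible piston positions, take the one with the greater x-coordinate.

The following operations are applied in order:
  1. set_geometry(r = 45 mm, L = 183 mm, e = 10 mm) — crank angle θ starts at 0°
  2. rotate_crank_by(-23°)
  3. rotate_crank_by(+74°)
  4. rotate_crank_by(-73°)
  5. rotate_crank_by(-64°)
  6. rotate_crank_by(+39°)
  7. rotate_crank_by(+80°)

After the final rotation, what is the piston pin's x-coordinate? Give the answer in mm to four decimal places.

220.1641

set_geometry: r = 45 mm, L = 183 mm, e = 10 mm; θ ← 0°
rotate_crank_by(-23°): θ ← 0° -23° = -23°
rotate_crank_by(+74°): θ ← -23° +74° = 51°
rotate_crank_by(-73°): θ ← 51° -73° = -22°
rotate_crank_by(-64°): θ ← -22° -64° = -86°
rotate_crank_by(+39°): θ ← -86° +39° = -47°
rotate_crank_by(+80°): θ ← -47° +80° = 33°
crank pin P = (r cos θ, r sin θ) = (37.740176, 24.508757)
h = r sin θ − e = 24.508757 − 10 = 14.508757
x = r cos θ + √(L² − h²) = 37.740176 + √(33489.0 − 210.5040) = 37.740176 + 182.423946 = 220.164121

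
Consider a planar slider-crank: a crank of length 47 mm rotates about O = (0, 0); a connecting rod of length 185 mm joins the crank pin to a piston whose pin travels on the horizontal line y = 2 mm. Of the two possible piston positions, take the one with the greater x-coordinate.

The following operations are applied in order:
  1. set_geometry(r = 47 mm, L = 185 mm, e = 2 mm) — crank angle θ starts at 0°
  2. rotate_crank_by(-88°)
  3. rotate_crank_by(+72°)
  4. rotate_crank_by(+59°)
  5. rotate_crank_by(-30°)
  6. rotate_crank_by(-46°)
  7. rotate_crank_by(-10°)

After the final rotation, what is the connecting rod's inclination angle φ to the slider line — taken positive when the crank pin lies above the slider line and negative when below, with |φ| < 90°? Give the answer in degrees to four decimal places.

-10.6072

set_geometry: r = 47 mm, L = 185 mm, e = 2 mm; θ ← 0°
rotate_crank_by(-88°): θ ← 0° -88° = -88°
rotate_crank_by(+72°): θ ← -88° +72° = -16°
rotate_crank_by(+59°): θ ← -16° +59° = 43°
rotate_crank_by(-30°): θ ← 43° -30° = 13°
rotate_crank_by(-46°): θ ← 13° -46° = -33°
rotate_crank_by(-10°): θ ← -33° -10° = -43°
crank pin P = (r cos θ, r sin θ) = (34.373624, -32.053923)
h = r sin θ − e = -32.053923 − 2 = -34.053923
sin φ = h / L = -34.053923 / 185 = -0.18407526
φ = arcsin(-0.18407526) = -10.607223°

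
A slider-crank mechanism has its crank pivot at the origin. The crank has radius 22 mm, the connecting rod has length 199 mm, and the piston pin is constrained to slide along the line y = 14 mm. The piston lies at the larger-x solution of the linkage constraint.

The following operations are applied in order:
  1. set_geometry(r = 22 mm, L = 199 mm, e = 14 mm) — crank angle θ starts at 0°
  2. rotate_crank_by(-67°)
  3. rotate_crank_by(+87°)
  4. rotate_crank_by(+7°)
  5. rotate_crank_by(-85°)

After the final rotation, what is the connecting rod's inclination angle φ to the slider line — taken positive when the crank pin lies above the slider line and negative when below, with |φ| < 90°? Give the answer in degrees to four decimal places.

-9.4453

set_geometry: r = 22 mm, L = 199 mm, e = 14 mm; θ ← 0°
rotate_crank_by(-67°): θ ← 0° -67° = -67°
rotate_crank_by(+87°): θ ← -67° +87° = 20°
rotate_crank_by(+7°): θ ← 20° +7° = 27°
rotate_crank_by(-85°): θ ← 27° -85° = -58°
crank pin P = (r cos θ, r sin θ) = (11.658224, -18.657058)
h = r sin θ − e = -18.657058 − 14 = -32.657058
sin φ = h / L = -32.657058 / 199 = -0.16410582
φ = arcsin(-0.16410582) = -9.445294°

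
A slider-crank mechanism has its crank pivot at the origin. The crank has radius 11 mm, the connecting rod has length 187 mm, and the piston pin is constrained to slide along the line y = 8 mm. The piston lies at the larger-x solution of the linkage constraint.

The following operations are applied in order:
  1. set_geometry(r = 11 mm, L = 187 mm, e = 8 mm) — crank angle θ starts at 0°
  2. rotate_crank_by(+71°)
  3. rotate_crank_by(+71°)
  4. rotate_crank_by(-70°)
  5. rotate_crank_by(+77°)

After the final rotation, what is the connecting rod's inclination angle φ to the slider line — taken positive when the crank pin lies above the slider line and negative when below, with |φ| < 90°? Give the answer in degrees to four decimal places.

-0.7153

set_geometry: r = 11 mm, L = 187 mm, e = 8 mm; θ ← 0°
rotate_crank_by(+71°): θ ← 0° +71° = 71°
rotate_crank_by(+71°): θ ← 71° +71° = 142°
rotate_crank_by(-70°): θ ← 142° -70° = 72°
rotate_crank_by(+77°): θ ← 72° +77° = 149°
crank pin P = (r cos θ, r sin θ) = (-9.428840, 5.665419)
h = r sin θ − e = 5.665419 − 8 = -2.334581
sin φ = h / L = -2.334581 / 187 = -0.01248439
φ = arcsin(-0.01248439) = -0.715322°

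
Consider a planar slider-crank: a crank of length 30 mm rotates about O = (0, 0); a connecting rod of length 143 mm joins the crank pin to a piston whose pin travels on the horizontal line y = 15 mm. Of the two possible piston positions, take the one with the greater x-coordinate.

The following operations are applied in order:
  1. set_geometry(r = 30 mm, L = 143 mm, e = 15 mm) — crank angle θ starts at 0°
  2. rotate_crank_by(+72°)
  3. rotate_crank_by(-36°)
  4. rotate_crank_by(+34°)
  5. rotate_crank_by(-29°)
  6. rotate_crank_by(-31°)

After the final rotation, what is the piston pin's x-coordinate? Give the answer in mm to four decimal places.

172.2087

set_geometry: r = 30 mm, L = 143 mm, e = 15 mm; θ ← 0°
rotate_crank_by(+72°): θ ← 0° +72° = 72°
rotate_crank_by(-36°): θ ← 72° -36° = 36°
rotate_crank_by(+34°): θ ← 36° +34° = 70°
rotate_crank_by(-29°): θ ← 70° -29° = 41°
rotate_crank_by(-31°): θ ← 41° -31° = 10°
crank pin P = (r cos θ, r sin θ) = (29.544233, 5.209445)
h = r sin θ − e = 5.209445 − 15 = -9.790555
x = r cos θ + √(L² − h²) = 29.544233 + √(20449.0 − 95.8550) = 29.544233 + 142.664449 = 172.208682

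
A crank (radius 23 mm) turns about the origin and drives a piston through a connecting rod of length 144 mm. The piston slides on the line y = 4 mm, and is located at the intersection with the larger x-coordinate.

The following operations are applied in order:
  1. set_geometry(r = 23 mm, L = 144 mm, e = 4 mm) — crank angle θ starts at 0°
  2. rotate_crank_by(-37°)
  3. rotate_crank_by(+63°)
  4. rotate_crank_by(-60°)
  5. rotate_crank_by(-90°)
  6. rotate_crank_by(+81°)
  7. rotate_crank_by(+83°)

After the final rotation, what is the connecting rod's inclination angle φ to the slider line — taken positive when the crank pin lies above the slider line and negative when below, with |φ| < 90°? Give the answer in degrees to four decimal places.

4.2949

set_geometry: r = 23 mm, L = 144 mm, e = 4 mm; θ ← 0°
rotate_crank_by(-37°): θ ← 0° -37° = -37°
rotate_crank_by(+63°): θ ← -37° +63° = 26°
rotate_crank_by(-60°): θ ← 26° -60° = -34°
rotate_crank_by(-90°): θ ← -34° -90° = -124°
rotate_crank_by(+81°): θ ← -124° +81° = -43°
rotate_crank_by(+83°): θ ← -43° +83° = 40°
crank pin P = (r cos θ, r sin θ) = (17.619022, 14.784115)
h = r sin θ − e = 14.784115 − 4 = 10.784115
sin φ = h / L = 10.784115 / 144 = 0.07488969
φ = arcsin(0.07488969) = 4.294884°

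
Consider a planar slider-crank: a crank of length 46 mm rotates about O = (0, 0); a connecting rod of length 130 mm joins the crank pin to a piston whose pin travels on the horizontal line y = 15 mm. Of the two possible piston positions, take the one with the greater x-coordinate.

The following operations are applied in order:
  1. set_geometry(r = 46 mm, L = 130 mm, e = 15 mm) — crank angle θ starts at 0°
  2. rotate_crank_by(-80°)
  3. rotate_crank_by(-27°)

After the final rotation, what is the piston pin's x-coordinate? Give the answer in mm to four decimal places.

set_geometry: r = 46 mm, L = 130 mm, e = 15 mm; θ ← 0°
rotate_crank_by(-80°): θ ← 0° -80° = -80°
rotate_crank_by(-27°): θ ← -80° -27° = -107°
crank pin P = (r cos θ, r sin θ) = (-13.449098, -43.990019)
h = r sin θ − e = -43.990019 − 15 = -58.990019
x = r cos θ + √(L² − h²) = -13.449098 + √(16900.0 − 3479.8223) = -13.449098 + 115.845491 = 102.396392

102.3964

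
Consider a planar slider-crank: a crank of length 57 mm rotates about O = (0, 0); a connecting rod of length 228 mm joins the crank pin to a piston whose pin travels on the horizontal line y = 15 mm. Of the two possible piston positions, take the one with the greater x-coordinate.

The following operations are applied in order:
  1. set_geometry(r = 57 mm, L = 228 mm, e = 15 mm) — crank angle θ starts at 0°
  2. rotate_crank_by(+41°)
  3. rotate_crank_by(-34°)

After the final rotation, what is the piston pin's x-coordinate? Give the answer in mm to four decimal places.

284.4329

set_geometry: r = 57 mm, L = 228 mm, e = 15 mm; θ ← 0°
rotate_crank_by(+41°): θ ← 0° +41° = 41°
rotate_crank_by(-34°): θ ← 41° -34° = 7°
crank pin P = (r cos θ, r sin θ) = (56.575131, 6.946553)
h = r sin θ − e = 6.946553 − 15 = -8.053447
x = r cos θ + √(L² − h²) = 56.575131 + √(51984.0 − 64.8580) = 56.575131 + 227.857723 = 284.432854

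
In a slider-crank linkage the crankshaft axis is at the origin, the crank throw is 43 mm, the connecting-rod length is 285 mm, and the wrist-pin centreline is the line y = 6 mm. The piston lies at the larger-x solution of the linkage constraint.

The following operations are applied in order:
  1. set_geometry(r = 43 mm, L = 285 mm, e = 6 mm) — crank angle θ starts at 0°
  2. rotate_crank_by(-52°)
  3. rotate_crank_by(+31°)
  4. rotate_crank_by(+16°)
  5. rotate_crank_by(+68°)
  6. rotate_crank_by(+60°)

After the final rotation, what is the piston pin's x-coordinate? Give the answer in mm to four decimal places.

259.9905

set_geometry: r = 43 mm, L = 285 mm, e = 6 mm; θ ← 0°
rotate_crank_by(-52°): θ ← 0° -52° = -52°
rotate_crank_by(+31°): θ ← -52° +31° = -21°
rotate_crank_by(+16°): θ ← -21° +16° = -5°
rotate_crank_by(+68°): θ ← -5° +68° = 63°
rotate_crank_by(+60°): θ ← 63° +60° = 123°
crank pin P = (r cos θ, r sin θ) = (-23.419479, 36.062834)
h = r sin θ − e = 36.062834 − 6 = 30.062834
x = r cos θ + √(L² − h²) = -23.419479 + √(81225.0 − 903.7740) = -23.419479 + 283.409996 = 259.990518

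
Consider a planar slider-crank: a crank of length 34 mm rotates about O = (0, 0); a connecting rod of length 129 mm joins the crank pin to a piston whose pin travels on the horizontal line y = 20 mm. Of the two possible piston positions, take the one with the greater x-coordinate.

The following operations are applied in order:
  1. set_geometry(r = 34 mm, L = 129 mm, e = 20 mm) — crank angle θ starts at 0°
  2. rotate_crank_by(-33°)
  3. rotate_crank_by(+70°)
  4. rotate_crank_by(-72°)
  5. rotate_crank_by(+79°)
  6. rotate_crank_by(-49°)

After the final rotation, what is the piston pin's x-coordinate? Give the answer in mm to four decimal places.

160.8103

set_geometry: r = 34 mm, L = 129 mm, e = 20 mm; θ ← 0°
rotate_crank_by(-33°): θ ← 0° -33° = -33°
rotate_crank_by(+70°): θ ← -33° +70° = 37°
rotate_crank_by(-72°): θ ← 37° -72° = -35°
rotate_crank_by(+79°): θ ← -35° +79° = 44°
rotate_crank_by(-49°): θ ← 44° -49° = -5°
crank pin P = (r cos θ, r sin θ) = (33.870620, -2.963295)
h = r sin θ − e = -2.963295 − 20 = -22.963295
x = r cos θ + √(L² − h²) = 33.870620 + √(16641.0 − 527.3129) = 33.870620 + 126.939699 = 160.810318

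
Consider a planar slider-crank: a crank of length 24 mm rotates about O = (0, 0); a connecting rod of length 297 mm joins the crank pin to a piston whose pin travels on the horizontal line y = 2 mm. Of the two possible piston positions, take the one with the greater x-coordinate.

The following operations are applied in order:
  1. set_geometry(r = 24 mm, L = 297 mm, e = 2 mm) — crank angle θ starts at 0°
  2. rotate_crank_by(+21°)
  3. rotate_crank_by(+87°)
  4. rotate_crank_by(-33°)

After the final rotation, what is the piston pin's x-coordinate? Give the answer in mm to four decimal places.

302.4553

set_geometry: r = 24 mm, L = 297 mm, e = 2 mm; θ ← 0°
rotate_crank_by(+21°): θ ← 0° +21° = 21°
rotate_crank_by(+87°): θ ← 21° +87° = 108°
rotate_crank_by(-33°): θ ← 108° -33° = 75°
crank pin P = (r cos θ, r sin θ) = (6.211657, 23.182220)
h = r sin θ − e = 23.182220 − 2 = 21.182220
x = r cos θ + √(L² − h²) = 6.211657 + √(88209.0 − 448.6864) = 6.211657 + 296.243673 = 302.455330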